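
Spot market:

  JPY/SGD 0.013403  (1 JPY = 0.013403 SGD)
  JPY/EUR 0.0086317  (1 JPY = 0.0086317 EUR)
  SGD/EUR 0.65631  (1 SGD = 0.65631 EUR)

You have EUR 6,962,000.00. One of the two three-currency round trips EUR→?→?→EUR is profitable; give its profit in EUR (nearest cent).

Profitable loop is EUR → JPY → SGD → EUR:
EUR 6,962,000.00 ÷ 0.0086317 = JPY 806,561,859
JPY 806,561,859 × 0.013403 = SGD 10,810,348.60
SGD 10,810,348.60 × 0.65631 = EUR 7,094,939.89
Profit = EUR 7,094,939.89 − EUR 6,962,000.00

Profit: EUR 132,939.89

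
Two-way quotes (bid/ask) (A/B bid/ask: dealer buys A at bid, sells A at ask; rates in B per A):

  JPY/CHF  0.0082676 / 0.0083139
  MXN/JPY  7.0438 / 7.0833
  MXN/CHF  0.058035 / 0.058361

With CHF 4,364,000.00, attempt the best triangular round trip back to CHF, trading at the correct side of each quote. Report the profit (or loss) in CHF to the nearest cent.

Net result: CHF -9,397.78 (no profitable arbitrage after spreads)

Best loop CHF → MXN → JPY → CHF:
CHF 4,364,000.00 ÷ 0.058361 (buy MXN at ask) = MXN 74,775,963.40
MXN 74,775,963.40 × 7.0438 (sell MXN at bid) = JPY 526,706,931
JPY 526,706,931 × 0.0082676 (sell JPY at bid) = CHF 4,354,602.22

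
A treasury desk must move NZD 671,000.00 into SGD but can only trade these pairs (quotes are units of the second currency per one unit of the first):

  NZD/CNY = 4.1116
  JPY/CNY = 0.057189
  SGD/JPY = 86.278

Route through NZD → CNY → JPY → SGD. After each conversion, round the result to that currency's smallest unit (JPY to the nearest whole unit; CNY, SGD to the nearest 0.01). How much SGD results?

NZD 671,000.00 × 4.1116 = CNY 2,758,883.60
CNY 2,758,883.60 ÷ 0.057189 = JPY 48,241,508
JPY 48,241,508 ÷ 86.278 = SGD 559,140.31

SGD 559,140.31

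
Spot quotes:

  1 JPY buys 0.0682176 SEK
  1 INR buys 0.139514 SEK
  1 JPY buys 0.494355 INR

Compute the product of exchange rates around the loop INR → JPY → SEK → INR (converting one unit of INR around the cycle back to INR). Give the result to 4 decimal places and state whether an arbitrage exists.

Around INR → JPY → SEK → INR: 1 ÷ 0.494355 × 0.0682176 ÷ 0.139514 = 0.989099
Product < 1; profitable direction is INR → SEK → JPY → INR.

0.9891 (arbitrage exists)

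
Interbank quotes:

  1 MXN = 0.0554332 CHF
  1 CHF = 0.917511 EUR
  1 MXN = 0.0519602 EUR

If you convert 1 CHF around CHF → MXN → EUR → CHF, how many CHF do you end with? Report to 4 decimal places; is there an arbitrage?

1.0216 (arbitrage exists)

Around CHF → MXN → EUR → CHF: 1 ÷ 0.0554332 × 0.0519602 ÷ 0.917511 = 1.021620
Product > 1; profitable direction is CHF → MXN → EUR → CHF.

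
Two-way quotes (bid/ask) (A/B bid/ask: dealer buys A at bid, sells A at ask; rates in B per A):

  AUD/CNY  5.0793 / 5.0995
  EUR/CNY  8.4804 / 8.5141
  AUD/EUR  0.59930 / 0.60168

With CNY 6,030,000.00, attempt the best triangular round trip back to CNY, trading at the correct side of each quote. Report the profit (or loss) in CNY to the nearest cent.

Best loop CNY → AUD → EUR → CNY:
CNY 6,030,000.00 ÷ 5.0995 (buy AUD at ask) = AUD 1,182,468.87
AUD 1,182,468.87 × 0.59930 (sell AUD at bid) = EUR 708,653.59
EUR 708,653.59 × 8.4804 (sell EUR at bid) = CNY 6,009,665.93

Net result: CNY -20,334.07 (no profitable arbitrage after spreads)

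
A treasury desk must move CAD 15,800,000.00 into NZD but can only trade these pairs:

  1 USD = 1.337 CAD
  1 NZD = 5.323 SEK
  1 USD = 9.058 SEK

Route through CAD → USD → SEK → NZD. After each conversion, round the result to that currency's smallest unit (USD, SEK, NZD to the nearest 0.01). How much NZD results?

CAD 15,800,000.00 ÷ 1.337 = USD 11,817,501.87
USD 11,817,501.87 × 9.058 = SEK 107,042,931.94
SEK 107,042,931.94 ÷ 5.323 = NZD 20,109,511.92

NZD 20,109,511.92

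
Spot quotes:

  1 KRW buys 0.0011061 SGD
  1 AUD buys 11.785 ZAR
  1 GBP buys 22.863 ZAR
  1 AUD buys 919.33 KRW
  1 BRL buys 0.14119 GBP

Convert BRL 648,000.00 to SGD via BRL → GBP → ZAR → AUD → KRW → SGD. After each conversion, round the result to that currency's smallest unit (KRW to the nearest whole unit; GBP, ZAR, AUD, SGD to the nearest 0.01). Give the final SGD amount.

SGD 180,488.03

BRL 648,000.00 × 0.14119 = GBP 91,491.12
GBP 91,491.12 × 22.863 = ZAR 2,091,761.48
ZAR 2,091,761.48 ÷ 11.785 = AUD 177,493.55
AUD 177,493.55 × 919.33 = KRW 163,175,145
KRW 163,175,145 × 0.0011061 = SGD 180,488.03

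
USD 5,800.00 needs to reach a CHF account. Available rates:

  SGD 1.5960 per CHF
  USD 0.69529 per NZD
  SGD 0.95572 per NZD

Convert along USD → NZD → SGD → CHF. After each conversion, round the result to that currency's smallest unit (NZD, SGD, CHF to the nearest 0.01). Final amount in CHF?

USD 5,800.00 ÷ 0.69529 = NZD 8,341.84
NZD 8,341.84 × 0.95572 = SGD 7,972.46
SGD 7,972.46 ÷ 1.5960 = CHF 4,995.28

CHF 4,995.28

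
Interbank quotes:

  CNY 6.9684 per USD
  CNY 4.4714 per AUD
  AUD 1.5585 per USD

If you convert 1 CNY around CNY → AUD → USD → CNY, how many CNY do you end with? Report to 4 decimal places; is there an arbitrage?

Around CNY → AUD → USD → CNY: 1 ÷ 4.4714 ÷ 1.5585 × 6.9684 = 0.999960
Product ≈ 1 (deviation 0.004%, within rounding noise).

1.0000 (no arbitrage)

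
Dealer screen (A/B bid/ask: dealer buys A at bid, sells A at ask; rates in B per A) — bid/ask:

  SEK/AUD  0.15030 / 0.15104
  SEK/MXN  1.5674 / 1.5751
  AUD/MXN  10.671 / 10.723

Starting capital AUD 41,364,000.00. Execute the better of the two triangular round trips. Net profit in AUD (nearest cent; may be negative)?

Net profit: AUD 755,043.35

Best loop AUD → MXN → SEK → AUD:
AUD 41,364,000.00 × 10.671 (sell AUD at bid) = MXN 441,395,244.00
MXN 441,395,244.00 ÷ 1.5751 (buy SEK at ask) = SEK 280,233,155.99
SEK 280,233,155.99 × 0.15030 (sell SEK at bid) = AUD 42,119,043.35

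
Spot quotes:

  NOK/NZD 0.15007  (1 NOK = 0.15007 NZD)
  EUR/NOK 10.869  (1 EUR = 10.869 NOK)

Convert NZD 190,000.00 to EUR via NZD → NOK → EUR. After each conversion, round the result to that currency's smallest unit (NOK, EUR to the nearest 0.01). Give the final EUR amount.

EUR 116,485.03

NZD 190,000.00 ÷ 0.15007 = NOK 1,266,075.83
NOK 1,266,075.83 ÷ 10.869 = EUR 116,485.03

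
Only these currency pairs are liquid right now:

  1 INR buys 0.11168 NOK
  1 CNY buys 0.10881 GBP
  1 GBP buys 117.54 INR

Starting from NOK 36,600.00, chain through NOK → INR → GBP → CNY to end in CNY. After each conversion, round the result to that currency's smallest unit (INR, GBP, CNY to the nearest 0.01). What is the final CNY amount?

CNY 25,624.21

NOK 36,600.00 ÷ 0.11168 = INR 327,722.06
INR 327,722.06 ÷ 117.54 = GBP 2,788.17
GBP 2,788.17 ÷ 0.10881 = CNY 25,624.21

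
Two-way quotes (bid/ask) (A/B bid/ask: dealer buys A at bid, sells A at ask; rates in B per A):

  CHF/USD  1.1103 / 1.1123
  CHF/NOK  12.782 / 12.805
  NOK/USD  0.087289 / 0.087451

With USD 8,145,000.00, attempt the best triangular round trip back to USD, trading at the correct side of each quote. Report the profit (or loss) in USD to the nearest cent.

Best loop USD → CHF → NOK → USD:
USD 8,145,000.00 ÷ 1.1123 (buy CHF at ask) = CHF 7,322,664.75
CHF 7,322,664.75 × 12.782 (sell CHF at bid) = NOK 93,598,300.82
NOK 93,598,300.82 × 0.087289 (sell NOK at bid) = USD 8,170,102.08

Net profit: USD 25,102.08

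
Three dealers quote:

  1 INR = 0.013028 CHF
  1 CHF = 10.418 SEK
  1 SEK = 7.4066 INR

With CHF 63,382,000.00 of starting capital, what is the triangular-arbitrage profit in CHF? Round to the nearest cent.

Profitable loop is CHF → SEK → INR → CHF:
CHF 63,382,000.00 × 10.418 = SEK 660,313,676.00
SEK 660,313,676.00 × 7.4066 = INR 4,890,679,272.66
INR 4,890,679,272.66 × 0.013028 = CHF 63,715,769.56
Profit = CHF 63,715,769.56 − CHF 63,382,000.00

Profit: CHF 333,769.56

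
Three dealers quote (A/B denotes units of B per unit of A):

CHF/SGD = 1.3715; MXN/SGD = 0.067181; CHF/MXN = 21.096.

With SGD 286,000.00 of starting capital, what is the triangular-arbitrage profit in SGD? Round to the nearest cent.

Profitable loop is SGD → CHF → MXN → SGD:
SGD 286,000.00 ÷ 1.3715 = CHF 208,530.81
CHF 208,530.81 × 21.096 = MXN 4,399,165.88
MXN 4,399,165.88 × 0.067181 = SGD 295,540.36
Profit = SGD 295,540.36 − SGD 286,000.00

Profit: SGD 9,540.36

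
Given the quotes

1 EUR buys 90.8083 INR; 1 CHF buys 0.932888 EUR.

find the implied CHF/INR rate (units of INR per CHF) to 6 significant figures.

1 CHF × 0.932888 = 0.932888 EUR
0.932888 EUR × 90.8083 = 84.714 INR

CHF/INR = 84.7140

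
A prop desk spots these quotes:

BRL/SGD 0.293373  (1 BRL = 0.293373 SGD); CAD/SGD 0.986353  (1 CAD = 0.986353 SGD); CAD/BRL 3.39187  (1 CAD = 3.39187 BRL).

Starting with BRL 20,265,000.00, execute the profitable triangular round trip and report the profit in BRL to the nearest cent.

Profitable loop is BRL → SGD → CAD → BRL:
BRL 20,265,000.00 × 0.293373 = SGD 5,945,203.84
SGD 5,945,203.84 ÷ 0.986353 = CAD 6,027,460.60
CAD 6,027,460.60 × 3.39187 = BRL 20,444,362.78
Profit = BRL 20,444,362.78 − BRL 20,265,000.00

Profit: BRL 179,362.78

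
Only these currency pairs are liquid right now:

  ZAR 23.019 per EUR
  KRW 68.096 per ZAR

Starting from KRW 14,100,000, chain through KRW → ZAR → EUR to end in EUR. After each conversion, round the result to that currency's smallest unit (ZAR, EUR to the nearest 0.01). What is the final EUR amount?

KRW 14,100,000 ÷ 68.096 = ZAR 207,060.62
ZAR 207,060.62 ÷ 23.019 = EUR 8,995.20

EUR 8,995.20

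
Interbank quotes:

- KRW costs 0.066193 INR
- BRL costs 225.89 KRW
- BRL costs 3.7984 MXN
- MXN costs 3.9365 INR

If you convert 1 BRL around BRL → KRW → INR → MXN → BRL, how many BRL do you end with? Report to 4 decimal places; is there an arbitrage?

Around BRL → KRW → INR → MXN → BRL: 1 × 225.89 × 0.066193 ÷ 3.9365 ÷ 3.7984 = 0.999996
Product ≈ 1 (deviation 0.000%, within rounding noise).

1.0000 (no arbitrage)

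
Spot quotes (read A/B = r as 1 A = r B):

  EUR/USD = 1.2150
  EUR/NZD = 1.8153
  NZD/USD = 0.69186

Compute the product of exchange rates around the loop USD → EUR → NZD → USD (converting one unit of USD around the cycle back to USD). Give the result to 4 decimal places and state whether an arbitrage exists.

1.0337 (arbitrage exists)

Around USD → EUR → NZD → USD: 1 ÷ 1.2150 × 1.8153 × 0.69186 = 1.033690
Product > 1; profitable direction is USD → EUR → NZD → USD.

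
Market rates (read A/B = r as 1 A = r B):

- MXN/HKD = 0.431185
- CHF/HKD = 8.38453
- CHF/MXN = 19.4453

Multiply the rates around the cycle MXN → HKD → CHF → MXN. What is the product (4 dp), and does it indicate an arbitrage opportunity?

1.0000 (no arbitrage)

Around MXN → HKD → CHF → MXN: 1 × 0.431185 ÷ 8.38453 × 19.4453 = 0.999999
Product ≈ 1 (deviation 0.000%, within rounding noise).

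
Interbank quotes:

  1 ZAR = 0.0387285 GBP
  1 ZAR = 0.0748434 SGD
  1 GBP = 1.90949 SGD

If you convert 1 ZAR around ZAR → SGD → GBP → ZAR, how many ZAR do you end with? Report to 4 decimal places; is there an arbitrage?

Around ZAR → SGD → GBP → ZAR: 1 × 0.0748434 ÷ 1.90949 ÷ 0.0387285 = 1.012058
Product > 1; profitable direction is ZAR → SGD → GBP → ZAR.

1.0121 (arbitrage exists)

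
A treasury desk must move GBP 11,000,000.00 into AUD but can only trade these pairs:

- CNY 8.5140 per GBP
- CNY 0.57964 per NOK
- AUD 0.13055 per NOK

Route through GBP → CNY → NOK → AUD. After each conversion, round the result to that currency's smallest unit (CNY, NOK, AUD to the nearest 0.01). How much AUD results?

AUD 21,093,316.02

GBP 11,000,000.00 × 8.5140 = CNY 93,654,000.00
CNY 93,654,000.00 ÷ 0.57964 = NOK 161,572,700.30
NOK 161,572,700.30 × 0.13055 = AUD 21,093,316.02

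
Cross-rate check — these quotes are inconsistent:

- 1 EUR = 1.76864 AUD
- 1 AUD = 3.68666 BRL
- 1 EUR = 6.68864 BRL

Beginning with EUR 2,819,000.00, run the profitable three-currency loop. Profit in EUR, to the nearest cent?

Profitable loop is EUR → BRL → AUD → EUR:
EUR 2,819,000.00 × 6.68864 = BRL 18,855,276.16
BRL 18,855,276.16 ÷ 3.68666 = AUD 5,114,460.29
AUD 5,114,460.29 ÷ 1.76864 = EUR 2,891,747.49
Profit = EUR 2,891,747.49 − EUR 2,819,000.00

Profit: EUR 72,747.49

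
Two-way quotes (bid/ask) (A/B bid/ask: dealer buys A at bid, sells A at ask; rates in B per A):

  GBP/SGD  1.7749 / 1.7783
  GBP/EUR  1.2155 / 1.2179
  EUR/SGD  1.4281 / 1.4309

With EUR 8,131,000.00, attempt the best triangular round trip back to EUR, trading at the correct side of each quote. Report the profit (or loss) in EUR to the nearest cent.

Net profit: EUR 150,269.84

Best loop EUR → GBP → SGD → EUR:
EUR 8,131,000.00 ÷ 1.2179 (buy GBP at ask) = GBP 6,676,246.00
GBP 6,676,246.00 × 1.7749 (sell GBP at bid) = SGD 11,849,669.02
SGD 11,849,669.02 ÷ 1.4309 (buy EUR at ask) = EUR 8,281,269.84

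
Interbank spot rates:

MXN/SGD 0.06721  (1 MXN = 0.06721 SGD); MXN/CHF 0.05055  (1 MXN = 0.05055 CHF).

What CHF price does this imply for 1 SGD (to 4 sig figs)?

SGD/CHF = 0.7521

1 SGD ÷ 0.06721 = 14.8787 MXN
14.8787 MXN × 0.05055 = 0.75212 CHF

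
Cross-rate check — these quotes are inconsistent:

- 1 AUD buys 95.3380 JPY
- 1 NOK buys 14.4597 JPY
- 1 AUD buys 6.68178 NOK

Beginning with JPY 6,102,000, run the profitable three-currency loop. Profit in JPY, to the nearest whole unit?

Profit: JPY 81,831

Profitable loop is JPY → AUD → NOK → JPY:
JPY 6,102,000 ÷ 95.3380 = AUD 64,003.86
AUD 64,003.86 × 6.68178 = NOK 427,659.71
NOK 427,659.71 × 14.4597 = JPY 6,183,831
Profit = JPY 6,183,831 − JPY 6,102,000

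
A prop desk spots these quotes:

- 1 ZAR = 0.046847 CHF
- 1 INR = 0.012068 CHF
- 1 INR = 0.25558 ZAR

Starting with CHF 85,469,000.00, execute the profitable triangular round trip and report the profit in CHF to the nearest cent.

Profitable loop is CHF → ZAR → INR → CHF:
CHF 85,469,000.00 ÷ 0.046847 = ZAR 1,824,428,458.60
ZAR 1,824,428,458.60 ÷ 0.25558 = INR 7,138,385,079.42
INR 7,138,385,079.42 × 0.012068 = CHF 86,146,031.14
Profit = CHF 86,146,031.14 − CHF 85,469,000.00

Profit: CHF 677,031.14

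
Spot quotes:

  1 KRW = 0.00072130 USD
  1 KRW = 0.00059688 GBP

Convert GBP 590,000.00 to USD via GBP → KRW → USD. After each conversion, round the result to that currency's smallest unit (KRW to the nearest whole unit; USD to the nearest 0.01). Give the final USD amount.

GBP 590,000.00 ÷ 0.00059688 = KRW 988,473,395
KRW 988,473,395 × 0.00072130 = USD 712,985.86

USD 712,985.86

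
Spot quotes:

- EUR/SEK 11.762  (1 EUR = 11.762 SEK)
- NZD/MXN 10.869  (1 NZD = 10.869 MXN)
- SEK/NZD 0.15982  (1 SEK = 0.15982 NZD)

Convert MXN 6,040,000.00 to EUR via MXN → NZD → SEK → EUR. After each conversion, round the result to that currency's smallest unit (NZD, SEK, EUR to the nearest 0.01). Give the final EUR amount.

MXN 6,040,000.00 ÷ 10.869 = NZD 555,708.90
NZD 555,708.90 ÷ 0.15982 = SEK 3,477,092.35
SEK 3,477,092.35 ÷ 11.762 = EUR 295,620.84

EUR 295,620.84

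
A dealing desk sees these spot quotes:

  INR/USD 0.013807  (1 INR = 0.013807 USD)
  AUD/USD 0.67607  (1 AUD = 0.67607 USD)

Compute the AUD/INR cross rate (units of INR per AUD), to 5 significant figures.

AUD/INR = 48.966

1 AUD × 0.67607 = 0.67607 USD
0.67607 USD ÷ 0.013807 = 48.9657 INR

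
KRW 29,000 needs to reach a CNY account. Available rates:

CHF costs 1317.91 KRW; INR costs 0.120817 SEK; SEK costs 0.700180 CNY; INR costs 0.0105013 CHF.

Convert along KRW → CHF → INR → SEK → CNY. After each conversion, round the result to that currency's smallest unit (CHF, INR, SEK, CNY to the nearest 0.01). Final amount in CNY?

CNY 177.22

KRW 29,000 ÷ 1317.91 = CHF 22.00
CHF 22.00 ÷ 0.0105013 = INR 2,094.98
INR 2,094.98 × 0.120817 = SEK 253.11
SEK 253.11 × 0.700180 = CNY 177.22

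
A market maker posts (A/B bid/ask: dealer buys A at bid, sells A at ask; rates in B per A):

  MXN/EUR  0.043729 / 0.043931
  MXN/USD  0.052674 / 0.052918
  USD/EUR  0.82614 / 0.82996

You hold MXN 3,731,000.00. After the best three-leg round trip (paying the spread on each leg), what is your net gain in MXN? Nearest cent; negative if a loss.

Best loop MXN → EUR → USD → MXN:
MXN 3,731,000.00 × 0.043729 (sell MXN at bid) = EUR 163,152.90
EUR 163,152.90 ÷ 0.82996 (buy USD at ask) = USD 196,579.23
USD 196,579.23 ÷ 0.052918 (buy MXN at ask) = MXN 3,714,789.51

Net result: MXN -16,210.49 (no profitable arbitrage after spreads)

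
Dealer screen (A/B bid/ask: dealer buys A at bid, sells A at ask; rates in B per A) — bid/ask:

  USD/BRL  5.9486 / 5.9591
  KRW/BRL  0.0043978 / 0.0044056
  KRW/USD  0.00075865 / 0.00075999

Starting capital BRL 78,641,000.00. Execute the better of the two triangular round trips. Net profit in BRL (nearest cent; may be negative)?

Net profit: BRL 1,915,426.54

Best loop BRL → KRW → USD → BRL:
BRL 78,641,000.00 ÷ 0.0044056 (buy KRW at ask) = KRW 17,850,236,063
KRW 17,850,236,063 × 0.00075865 (sell KRW at bid) = USD 13,542,081.59
USD 13,542,081.59 × 5.9486 (sell USD at bid) = BRL 80,556,426.54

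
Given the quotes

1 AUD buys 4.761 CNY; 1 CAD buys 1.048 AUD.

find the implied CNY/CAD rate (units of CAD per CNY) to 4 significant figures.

CNY/CAD = 0.2004

1 CNY ÷ 4.761 = 0.21004 AUD
0.21004 AUD ÷ 1.048 = 0.20042 CAD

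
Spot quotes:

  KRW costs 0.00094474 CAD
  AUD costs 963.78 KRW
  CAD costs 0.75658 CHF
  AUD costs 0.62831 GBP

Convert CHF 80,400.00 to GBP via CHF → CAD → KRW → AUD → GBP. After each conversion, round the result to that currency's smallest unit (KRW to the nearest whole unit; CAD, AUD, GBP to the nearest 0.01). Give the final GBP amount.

CHF 80,400.00 ÷ 0.75658 = CAD 106,267.68
CAD 106,267.68 ÷ 0.00094474 = KRW 112,483,519
KRW 112,483,519 ÷ 963.78 = AUD 116,710.78
AUD 116,710.78 × 0.62831 = GBP 73,330.55

GBP 73,330.55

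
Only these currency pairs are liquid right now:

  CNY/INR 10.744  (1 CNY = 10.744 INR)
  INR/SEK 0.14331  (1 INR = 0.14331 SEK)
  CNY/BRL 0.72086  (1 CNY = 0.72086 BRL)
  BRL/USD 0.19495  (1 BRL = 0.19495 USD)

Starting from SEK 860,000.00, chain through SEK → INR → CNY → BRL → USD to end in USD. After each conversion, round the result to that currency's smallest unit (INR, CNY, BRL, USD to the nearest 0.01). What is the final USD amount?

USD 78,492.85

SEK 860,000.00 ÷ 0.14331 = INR 6,000,976.90
INR 6,000,976.90 ÷ 10.744 = CNY 558,542.15
CNY 558,542.15 × 0.72086 = BRL 402,630.69
BRL 402,630.69 × 0.19495 = USD 78,492.85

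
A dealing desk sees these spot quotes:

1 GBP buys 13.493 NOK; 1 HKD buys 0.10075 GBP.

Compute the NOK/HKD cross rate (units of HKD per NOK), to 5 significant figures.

NOK/HKD = 0.73561

1 NOK ÷ 13.493 = 0.0741125 GBP
0.0741125 GBP ÷ 0.10075 = 0.735608 HKD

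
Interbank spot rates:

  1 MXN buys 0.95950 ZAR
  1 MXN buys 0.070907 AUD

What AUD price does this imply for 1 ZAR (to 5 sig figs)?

1 ZAR ÷ 0.95950 = 1.04221 MXN
1.04221 MXN × 0.070907 = 0.0738999 AUD

ZAR/AUD = 0.073900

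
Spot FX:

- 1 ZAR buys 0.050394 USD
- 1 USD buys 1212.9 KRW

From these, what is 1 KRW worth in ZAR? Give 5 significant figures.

KRW/ZAR = 0.016360

1 KRW ÷ 1212.9 = 0.00082447 USD
0.00082447 USD ÷ 0.050394 = 0.0163605 ZAR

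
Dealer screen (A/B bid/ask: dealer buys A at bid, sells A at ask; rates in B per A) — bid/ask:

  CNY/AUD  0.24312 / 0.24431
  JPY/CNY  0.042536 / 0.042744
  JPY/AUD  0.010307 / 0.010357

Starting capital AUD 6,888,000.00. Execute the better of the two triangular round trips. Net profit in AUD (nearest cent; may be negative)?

Best loop AUD → JPY → CNY → AUD:
AUD 6,888,000.00 ÷ 0.010357 (buy JPY at ask) = JPY 665,057,449
JPY 665,057,449 × 0.042536 (sell JPY at bid) = CNY 28,288,883.65
CNY 28,288,883.65 × 0.24312 (sell CNY at bid) = AUD 6,877,593.39

Net result: AUD -10,406.61 (no profitable arbitrage after spreads)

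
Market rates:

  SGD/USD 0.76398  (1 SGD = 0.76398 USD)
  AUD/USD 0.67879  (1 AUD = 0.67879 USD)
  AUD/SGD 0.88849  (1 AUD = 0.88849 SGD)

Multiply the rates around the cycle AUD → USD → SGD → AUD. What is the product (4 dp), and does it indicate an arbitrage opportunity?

Around AUD → USD → SGD → AUD: 1 × 0.67879 ÷ 0.76398 ÷ 0.88849 = 1.000002
Product ≈ 1 (deviation 0.000%, within rounding noise).

1.0000 (no arbitrage)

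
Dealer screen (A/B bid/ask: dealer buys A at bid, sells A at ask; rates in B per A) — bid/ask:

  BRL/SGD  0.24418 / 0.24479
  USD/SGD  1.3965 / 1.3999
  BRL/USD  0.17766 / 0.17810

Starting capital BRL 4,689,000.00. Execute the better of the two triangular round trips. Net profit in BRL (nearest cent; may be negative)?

Net profit: BRL 63,445.64

Best loop BRL → USD → SGD → BRL:
BRL 4,689,000.00 × 0.17766 (sell BRL at bid) = USD 833,047.74
USD 833,047.74 × 1.3965 (sell USD at bid) = SGD 1,163,351.17
SGD 1,163,351.17 ÷ 0.24479 (buy BRL at ask) = BRL 4,752,445.64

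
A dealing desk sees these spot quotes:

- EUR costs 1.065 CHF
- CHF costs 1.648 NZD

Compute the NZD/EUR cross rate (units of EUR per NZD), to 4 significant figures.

NZD/EUR = 0.5698

1 NZD ÷ 1.648 = 0.606796 CHF
0.606796 CHF ÷ 1.065 = 0.569762 EUR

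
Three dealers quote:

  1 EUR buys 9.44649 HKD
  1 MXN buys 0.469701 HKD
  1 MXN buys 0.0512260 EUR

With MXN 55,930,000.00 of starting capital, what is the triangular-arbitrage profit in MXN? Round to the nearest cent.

Profit: MXN 1,691,458.77

Profitable loop is MXN → EUR → HKD → MXN:
MXN 55,930,000.00 × 0.0512260 = EUR 2,865,070.18
EUR 2,865,070.18 × 9.44649 = HKD 27,064,856.80
HKD 27,064,856.80 ÷ 0.469701 = MXN 57,621,458.77
Profit = MXN 57,621,458.77 − MXN 55,930,000.00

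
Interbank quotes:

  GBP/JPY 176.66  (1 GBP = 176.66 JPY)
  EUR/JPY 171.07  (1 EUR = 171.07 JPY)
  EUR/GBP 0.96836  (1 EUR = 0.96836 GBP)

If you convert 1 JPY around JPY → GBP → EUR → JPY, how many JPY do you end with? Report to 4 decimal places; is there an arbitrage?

1.0000 (no arbitrage)

Around JPY → GBP → EUR → JPY: 1 ÷ 176.66 ÷ 0.96836 × 171.07 = 0.999997
Product ≈ 1 (deviation 0.000%, within rounding noise).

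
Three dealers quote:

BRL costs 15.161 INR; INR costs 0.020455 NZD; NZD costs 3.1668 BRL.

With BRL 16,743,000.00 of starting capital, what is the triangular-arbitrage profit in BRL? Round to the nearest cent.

Profit: BRL 305,466.06

Profitable loop is BRL → NZD → INR → BRL:
BRL 16,743,000.00 ÷ 3.1668 = NZD 5,287,040.55
NZD 5,287,040.55 ÷ 0.020455 = INR 258,471,793.97
INR 258,471,793.97 ÷ 15.161 = BRL 17,048,466.06
Profit = BRL 17,048,466.06 − BRL 16,743,000.00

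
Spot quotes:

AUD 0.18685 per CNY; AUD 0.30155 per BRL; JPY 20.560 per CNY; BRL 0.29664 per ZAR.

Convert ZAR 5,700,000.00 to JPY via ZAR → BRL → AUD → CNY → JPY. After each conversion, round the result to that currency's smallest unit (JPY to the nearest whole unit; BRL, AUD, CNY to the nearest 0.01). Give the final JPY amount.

ZAR 5,700,000.00 × 0.29664 = BRL 1,690,848.00
BRL 1,690,848.00 × 0.30155 = AUD 509,875.21
AUD 509,875.21 ÷ 0.18685 = CNY 2,728,794.27
CNY 2,728,794.27 × 20.560 = JPY 56,104,010

JPY 56,104,010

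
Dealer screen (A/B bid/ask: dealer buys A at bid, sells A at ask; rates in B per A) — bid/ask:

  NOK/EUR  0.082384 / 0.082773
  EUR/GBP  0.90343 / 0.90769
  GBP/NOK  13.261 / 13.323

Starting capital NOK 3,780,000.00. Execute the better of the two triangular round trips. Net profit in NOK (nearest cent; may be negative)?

Best loop NOK → GBP → EUR → NOK:
NOK 3,780,000.00 ÷ 13.323 (buy GBP at ask) = GBP 283,719.88
GBP 283,719.88 ÷ 0.90769 (buy EUR at ask) = EUR 312,573.55
EUR 312,573.55 ÷ 0.082773 (buy NOK at ask) = NOK 3,776,274.23

Net result: NOK -3,725.77 (no profitable arbitrage after spreads)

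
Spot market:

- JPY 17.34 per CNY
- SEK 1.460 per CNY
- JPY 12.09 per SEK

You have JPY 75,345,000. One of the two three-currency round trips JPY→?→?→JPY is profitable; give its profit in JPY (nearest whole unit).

Profit: JPY 1,353,081

Profitable loop is JPY → CNY → SEK → JPY:
JPY 75,345,000 ÷ 17.34 = CNY 4,345,155.71
CNY 4,345,155.71 × 1.460 = SEK 6,343,927.34
SEK 6,343,927.34 × 12.09 = JPY 76,698,081
Profit = JPY 76,698,081 − JPY 75,345,000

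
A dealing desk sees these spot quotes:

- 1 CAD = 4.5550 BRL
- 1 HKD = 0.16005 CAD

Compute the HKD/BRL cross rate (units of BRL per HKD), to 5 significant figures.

HKD/BRL = 0.72903

1 HKD × 0.16005 = 0.16005 CAD
0.16005 CAD × 4.5550 = 0.729028 BRL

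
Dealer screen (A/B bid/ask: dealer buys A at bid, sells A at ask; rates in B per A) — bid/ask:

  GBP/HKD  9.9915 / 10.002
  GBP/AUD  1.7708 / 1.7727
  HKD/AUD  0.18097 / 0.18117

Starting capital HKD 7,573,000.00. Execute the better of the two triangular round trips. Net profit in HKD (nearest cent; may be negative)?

Best loop HKD → AUD → GBP → HKD:
HKD 7,573,000.00 × 0.18097 (sell HKD at bid) = AUD 1,370,485.81
AUD 1,370,485.81 ÷ 1.7727 (buy GBP at ask) = GBP 773,106.45
GBP 773,106.45 × 9.9915 (sell GBP at bid) = HKD 7,724,493.13

Net profit: HKD 151,493.13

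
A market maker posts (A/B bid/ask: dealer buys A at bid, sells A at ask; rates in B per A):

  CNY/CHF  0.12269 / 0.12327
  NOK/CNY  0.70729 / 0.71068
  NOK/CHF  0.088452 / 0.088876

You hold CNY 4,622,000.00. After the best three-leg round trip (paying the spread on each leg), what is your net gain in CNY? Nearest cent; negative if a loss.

Net profit: CNY 44,659.44

Best loop CNY → NOK → CHF → CNY:
CNY 4,622,000.00 ÷ 0.71068 (buy NOK at ask) = NOK 6,503,630.33
NOK 6,503,630.33 × 0.088452 (sell NOK at bid) = CHF 575,259.11
CHF 575,259.11 ÷ 0.12327 (buy CNY at ask) = CNY 4,666,659.44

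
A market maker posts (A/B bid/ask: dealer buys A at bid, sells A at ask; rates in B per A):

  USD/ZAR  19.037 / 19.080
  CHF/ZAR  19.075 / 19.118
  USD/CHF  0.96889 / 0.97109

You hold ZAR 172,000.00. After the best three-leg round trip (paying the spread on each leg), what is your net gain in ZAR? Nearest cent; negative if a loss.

Best loop ZAR → CHF → USD → ZAR:
ZAR 172,000.00 ÷ 19.118 (buy CHF at ask) = CHF 8,996.76
CHF 8,996.76 ÷ 0.97109 (buy USD at ask) = USD 9,264.60
USD 9,264.60 × 19.037 (sell USD at bid) = ZAR 176,370.12

Net profit: ZAR 4,370.12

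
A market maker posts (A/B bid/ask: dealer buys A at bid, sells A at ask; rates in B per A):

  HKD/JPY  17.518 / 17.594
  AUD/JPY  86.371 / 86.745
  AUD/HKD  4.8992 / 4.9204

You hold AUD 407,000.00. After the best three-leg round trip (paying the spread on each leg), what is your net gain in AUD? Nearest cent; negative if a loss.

Net result: AUD -933.32 (no profitable arbitrage after spreads)

Best loop AUD → JPY → HKD → AUD:
AUD 407,000.00 × 86.371 (sell AUD at bid) = JPY 35,152,997
JPY 35,152,997 ÷ 17.594 (buy HKD at ask) = HKD 1,998,010.51
HKD 1,998,010.51 ÷ 4.9204 (buy AUD at ask) = AUD 406,066.68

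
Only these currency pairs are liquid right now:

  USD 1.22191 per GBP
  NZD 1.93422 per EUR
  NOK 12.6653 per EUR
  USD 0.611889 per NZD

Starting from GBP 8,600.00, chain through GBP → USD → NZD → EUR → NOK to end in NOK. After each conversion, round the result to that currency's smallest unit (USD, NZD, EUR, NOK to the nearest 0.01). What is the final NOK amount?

GBP 8,600.00 × 1.22191 = USD 10,508.43
USD 10,508.43 ÷ 0.611889 = NZD 17,173.75
NZD 17,173.75 ÷ 1.93422 = EUR 8,878.90
EUR 8,878.90 × 12.6653 = NOK 112,453.93

NOK 112,453.93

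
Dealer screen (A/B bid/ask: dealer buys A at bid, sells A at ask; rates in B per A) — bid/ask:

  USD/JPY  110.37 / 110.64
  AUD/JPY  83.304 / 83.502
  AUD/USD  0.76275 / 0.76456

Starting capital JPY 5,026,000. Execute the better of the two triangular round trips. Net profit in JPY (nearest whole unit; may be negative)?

Net profit: JPY 41,093

Best loop JPY → AUD → USD → JPY:
JPY 5,026,000 ÷ 83.502 (buy AUD at ask) = AUD 60,190.18
AUD 60,190.18 × 0.76275 (sell AUD at bid) = USD 45,910.06
USD 45,910.06 × 110.37 (sell USD at bid) = JPY 5,067,093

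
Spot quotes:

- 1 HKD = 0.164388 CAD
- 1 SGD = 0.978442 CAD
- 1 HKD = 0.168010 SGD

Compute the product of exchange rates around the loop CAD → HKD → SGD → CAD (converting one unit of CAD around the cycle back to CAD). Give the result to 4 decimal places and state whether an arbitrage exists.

Around CAD → HKD → SGD → CAD: 1 ÷ 0.164388 × 0.168010 × 0.978442 = 1.000000
Product ≈ 1 (deviation 0.000%, within rounding noise).

1.0000 (no arbitrage)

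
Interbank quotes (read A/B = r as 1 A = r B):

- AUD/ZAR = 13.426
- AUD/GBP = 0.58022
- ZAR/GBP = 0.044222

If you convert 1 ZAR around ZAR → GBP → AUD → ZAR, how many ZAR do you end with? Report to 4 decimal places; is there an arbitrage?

Around ZAR → GBP → AUD → ZAR: 1 × 0.044222 ÷ 0.58022 × 13.426 = 1.023275
Product > 1; profitable direction is ZAR → GBP → AUD → ZAR.

1.0233 (arbitrage exists)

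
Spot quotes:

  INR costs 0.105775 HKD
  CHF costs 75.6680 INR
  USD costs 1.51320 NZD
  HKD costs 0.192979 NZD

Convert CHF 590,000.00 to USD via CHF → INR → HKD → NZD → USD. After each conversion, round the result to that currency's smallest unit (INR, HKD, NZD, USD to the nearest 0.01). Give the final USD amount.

USD 602,228.11

CHF 590,000.00 × 75.6680 = INR 44,644,120.00
INR 44,644,120.00 × 0.105775 = HKD 4,722,231.79
HKD 4,722,231.79 × 0.192979 = NZD 911,291.57
NZD 911,291.57 ÷ 1.51320 = USD 602,228.11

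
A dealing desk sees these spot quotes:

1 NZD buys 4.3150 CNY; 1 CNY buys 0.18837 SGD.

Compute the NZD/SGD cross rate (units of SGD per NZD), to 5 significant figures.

NZD/SGD = 0.81282

1 NZD × 4.3150 = 4.315 CNY
4.315 CNY × 0.18837 = 0.812817 SGD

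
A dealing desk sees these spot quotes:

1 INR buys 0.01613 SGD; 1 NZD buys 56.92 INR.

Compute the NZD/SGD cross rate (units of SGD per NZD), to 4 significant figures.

1 NZD × 56.92 = 56.92 INR
56.92 INR × 0.01613 = 0.91812 SGD

NZD/SGD = 0.9181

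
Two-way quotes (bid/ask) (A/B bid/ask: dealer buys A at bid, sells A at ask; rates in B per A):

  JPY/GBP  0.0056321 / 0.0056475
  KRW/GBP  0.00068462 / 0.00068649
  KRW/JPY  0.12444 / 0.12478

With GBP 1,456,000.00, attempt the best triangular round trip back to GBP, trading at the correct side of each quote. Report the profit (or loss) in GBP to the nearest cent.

Net profit: GBP 30,474.69

Best loop GBP → KRW → JPY → GBP:
GBP 1,456,000.00 ÷ 0.00068649 (buy KRW at ask) = KRW 2,120,934,027
KRW 2,120,934,027 × 0.12444 (sell KRW at bid) = JPY 263,929,030
JPY 263,929,030 × 0.0056321 (sell JPY at bid) = GBP 1,486,474.69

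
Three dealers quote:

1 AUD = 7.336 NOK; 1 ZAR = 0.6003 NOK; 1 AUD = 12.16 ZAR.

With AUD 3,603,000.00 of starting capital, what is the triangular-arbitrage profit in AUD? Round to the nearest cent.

Profitable loop is AUD → NOK → ZAR → AUD:
AUD 3,603,000.00 × 7.336 = NOK 26,431,608.00
NOK 26,431,608.00 ÷ 0.6003 = ZAR 44,030,664.67
ZAR 44,030,664.67 ÷ 12.16 = AUD 3,620,942.82
Profit = AUD 3,620,942.82 − AUD 3,603,000.00

Profit: AUD 17,942.82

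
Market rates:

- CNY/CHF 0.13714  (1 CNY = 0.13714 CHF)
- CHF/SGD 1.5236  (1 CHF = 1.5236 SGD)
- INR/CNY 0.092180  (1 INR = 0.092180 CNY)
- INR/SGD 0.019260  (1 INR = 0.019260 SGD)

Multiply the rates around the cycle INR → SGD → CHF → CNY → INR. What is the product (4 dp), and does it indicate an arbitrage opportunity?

1.0000 (no arbitrage)

Around INR → SGD → CHF → CNY → INR: 1 × 0.019260 ÷ 1.5236 ÷ 0.13714 ÷ 0.092180 = 0.999964
Product ≈ 1 (deviation 0.004%, within rounding noise).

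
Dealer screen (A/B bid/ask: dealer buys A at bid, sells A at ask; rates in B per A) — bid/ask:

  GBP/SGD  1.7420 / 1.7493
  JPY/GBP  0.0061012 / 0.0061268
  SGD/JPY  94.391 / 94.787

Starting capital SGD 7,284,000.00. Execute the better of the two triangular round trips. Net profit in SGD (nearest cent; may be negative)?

Best loop SGD → JPY → GBP → SGD:
SGD 7,284,000.00 × 94.391 (sell SGD at bid) = JPY 687,544,044
JPY 687,544,044 × 0.0061012 (sell JPY at bid) = GBP 4,194,843.72
GBP 4,194,843.72 × 1.7420 (sell GBP at bid) = SGD 7,307,417.76

Net profit: SGD 23,417.76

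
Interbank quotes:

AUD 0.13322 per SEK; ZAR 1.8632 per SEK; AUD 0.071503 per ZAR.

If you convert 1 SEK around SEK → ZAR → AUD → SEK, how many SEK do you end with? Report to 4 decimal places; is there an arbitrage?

Around SEK → ZAR → AUD → SEK: 1 × 1.8632 × 0.071503 ÷ 0.13322 = 1.000033
Product ≈ 1 (deviation 0.003%, within rounding noise).

1.0000 (no arbitrage)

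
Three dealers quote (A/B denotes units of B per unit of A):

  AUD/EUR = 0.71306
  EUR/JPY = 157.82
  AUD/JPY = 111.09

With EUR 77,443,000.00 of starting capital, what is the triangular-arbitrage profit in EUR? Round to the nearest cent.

Profitable loop is EUR → JPY → AUD → EUR:
EUR 77,443,000.00 × 157.82 = JPY 12,222,054,260
JPY 12,222,054,260 ÷ 111.09 = AUD 110,019,392.02
AUD 110,019,392.02 × 0.71306 = EUR 78,450,427.68
Profit = EUR 78,450,427.68 − EUR 77,443,000.00

Profit: EUR 1,007,427.68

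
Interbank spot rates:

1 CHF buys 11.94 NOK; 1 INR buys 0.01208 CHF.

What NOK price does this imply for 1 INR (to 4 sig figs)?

1 INR × 0.01208 = 0.01208 CHF
0.01208 CHF × 11.94 = 0.144235 NOK

INR/NOK = 0.1442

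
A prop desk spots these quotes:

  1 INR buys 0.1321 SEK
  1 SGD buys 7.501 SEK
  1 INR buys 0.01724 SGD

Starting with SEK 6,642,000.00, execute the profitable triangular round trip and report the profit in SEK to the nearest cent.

Profit: SEK 142,928.29

Profitable loop is SEK → SGD → INR → SEK:
SEK 6,642,000.00 ÷ 7.501 = SGD 885,481.94
SGD 885,481.94 ÷ 0.01724 = INR 51,362,061.24
INR 51,362,061.24 × 0.1321 = SEK 6,784,928.29
Profit = SEK 6,784,928.29 − SEK 6,642,000.00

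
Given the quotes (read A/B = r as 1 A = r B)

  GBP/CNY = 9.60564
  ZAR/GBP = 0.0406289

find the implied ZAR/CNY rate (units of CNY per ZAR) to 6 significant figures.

1 ZAR × 0.0406289 = 0.0406289 GBP
0.0406289 GBP × 9.60564 = 0.390267 CNY

ZAR/CNY = 0.390267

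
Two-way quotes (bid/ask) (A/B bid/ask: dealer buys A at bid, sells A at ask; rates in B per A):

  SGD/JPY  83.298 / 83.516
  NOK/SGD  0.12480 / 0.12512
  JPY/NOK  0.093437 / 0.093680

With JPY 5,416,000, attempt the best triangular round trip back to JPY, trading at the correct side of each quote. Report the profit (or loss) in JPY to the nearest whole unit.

Net profit: JPY 116,677

Best loop JPY → SGD → NOK → JPY:
JPY 5,416,000 ÷ 83.516 (buy SGD at ask) = SGD 64,849.85
SGD 64,849.85 ÷ 0.12512 (buy NOK at ask) = NOK 518,301.22
NOK 518,301.22 ÷ 0.093680 (buy JPY at ask) = JPY 5,532,677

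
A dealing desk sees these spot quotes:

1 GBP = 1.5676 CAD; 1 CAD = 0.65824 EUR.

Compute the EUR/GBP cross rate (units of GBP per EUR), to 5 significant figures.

1 EUR ÷ 0.65824 = 1.5192 CAD
1.5192 CAD ÷ 1.5676 = 0.969127 GBP

EUR/GBP = 0.96913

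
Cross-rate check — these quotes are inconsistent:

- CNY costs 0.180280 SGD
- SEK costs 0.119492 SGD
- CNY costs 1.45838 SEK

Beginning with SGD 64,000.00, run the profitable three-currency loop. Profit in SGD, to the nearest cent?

Profit: SGD 2,209.15

Profitable loop is SGD → SEK → CNY → SGD:
SGD 64,000.00 ÷ 0.119492 = SEK 535,600.71
SEK 535,600.71 ÷ 1.45838 = CNY 367,257.31
CNY 367,257.31 × 0.180280 = SGD 66,209.15
Profit = SGD 66,209.15 − SGD 64,000.00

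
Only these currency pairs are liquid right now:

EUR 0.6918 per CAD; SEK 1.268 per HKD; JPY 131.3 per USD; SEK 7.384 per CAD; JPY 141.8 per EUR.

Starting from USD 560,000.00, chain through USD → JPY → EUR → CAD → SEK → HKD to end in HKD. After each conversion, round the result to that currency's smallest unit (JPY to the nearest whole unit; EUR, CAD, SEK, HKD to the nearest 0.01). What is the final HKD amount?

HKD 4,364,840.73

USD 560,000.00 × 131.3 = JPY 73,528,000
JPY 73,528,000 ÷ 141.8 = EUR 518,533.15
EUR 518,533.15 ÷ 0.6918 = CAD 749,541.99
CAD 749,541.99 × 7.384 = SEK 5,534,618.05
SEK 5,534,618.05 ÷ 1.268 = HKD 4,364,840.73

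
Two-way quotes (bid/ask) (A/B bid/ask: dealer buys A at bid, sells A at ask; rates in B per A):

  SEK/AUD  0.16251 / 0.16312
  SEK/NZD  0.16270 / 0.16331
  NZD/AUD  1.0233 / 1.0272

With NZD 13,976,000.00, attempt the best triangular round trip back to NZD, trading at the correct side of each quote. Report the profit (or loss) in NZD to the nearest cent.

Net profit: NZD 288,817.06

Best loop NZD → AUD → SEK → NZD:
NZD 13,976,000.00 × 1.0233 (sell NZD at bid) = AUD 14,301,640.80
AUD 14,301,640.80 ÷ 0.16312 (buy SEK at ask) = SEK 87,675,581.17
SEK 87,675,581.17 × 0.16270 (sell SEK at bid) = NZD 14,264,817.06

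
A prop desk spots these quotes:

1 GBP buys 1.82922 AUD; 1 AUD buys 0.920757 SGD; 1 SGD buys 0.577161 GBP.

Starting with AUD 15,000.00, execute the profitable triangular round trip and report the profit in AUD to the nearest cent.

Profitable loop is AUD → GBP → SGD → AUD:
AUD 15,000.00 ÷ 1.82922 = GBP 8,200.22
GBP 8,200.22 ÷ 0.577161 = SGD 14,207.85
SGD 14,207.85 ÷ 0.920757 = AUD 15,430.62
Profit = AUD 15,430.62 − AUD 15,000.00

Profit: AUD 430.62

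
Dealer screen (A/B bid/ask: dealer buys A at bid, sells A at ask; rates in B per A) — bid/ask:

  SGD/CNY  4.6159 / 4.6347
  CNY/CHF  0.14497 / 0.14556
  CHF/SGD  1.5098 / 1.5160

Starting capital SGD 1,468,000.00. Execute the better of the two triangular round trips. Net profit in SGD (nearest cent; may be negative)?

Best loop SGD → CNY → CHF → SGD:
SGD 1,468,000.00 × 4.6159 (sell SGD at bid) = CNY 6,776,141.20
CNY 6,776,141.20 × 0.14497 (sell CNY at bid) = CHF 982,337.19
CHF 982,337.19 × 1.5098 (sell CHF at bid) = SGD 1,483,132.69

Net profit: SGD 15,132.69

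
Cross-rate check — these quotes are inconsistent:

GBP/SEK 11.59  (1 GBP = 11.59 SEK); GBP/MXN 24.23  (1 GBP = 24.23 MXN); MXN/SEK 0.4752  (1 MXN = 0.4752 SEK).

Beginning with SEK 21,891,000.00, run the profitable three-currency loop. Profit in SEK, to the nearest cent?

Profit: SEK 144,311.33

Profitable loop is SEK → MXN → GBP → SEK:
SEK 21,891,000.00 ÷ 0.4752 = MXN 46,066,919.19
MXN 46,066,919.19 ÷ 24.23 = GBP 1,901,234.80
GBP 1,901,234.80 × 11.59 = SEK 22,035,311.33
Profit = SEK 22,035,311.33 − SEK 21,891,000.00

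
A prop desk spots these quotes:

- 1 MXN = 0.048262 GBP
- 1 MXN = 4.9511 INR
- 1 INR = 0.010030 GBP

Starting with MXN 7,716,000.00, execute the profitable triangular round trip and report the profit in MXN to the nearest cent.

Profit: MXN 223,433.85

Profitable loop is MXN → INR → GBP → MXN:
MXN 7,716,000.00 × 4.9511 = INR 38,202,687.60
INR 38,202,687.60 × 0.010030 = GBP 383,172.96
GBP 383,172.96 ÷ 0.048262 = MXN 7,939,433.85
Profit = MXN 7,939,433.85 − MXN 7,716,000.00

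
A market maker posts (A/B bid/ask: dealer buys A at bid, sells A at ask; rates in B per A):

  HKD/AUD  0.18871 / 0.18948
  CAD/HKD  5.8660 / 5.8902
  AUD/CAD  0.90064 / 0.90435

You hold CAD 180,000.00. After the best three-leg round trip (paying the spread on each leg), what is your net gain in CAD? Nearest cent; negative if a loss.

Net result: CAD -542.87 (no profitable arbitrage after spreads)

Best loop CAD → HKD → AUD → CAD:
CAD 180,000.00 × 5.8660 (sell CAD at bid) = HKD 1,055,880.00
HKD 1,055,880.00 × 0.18871 (sell HKD at bid) = AUD 199,255.11
AUD 199,255.11 × 0.90064 (sell AUD at bid) = CAD 179,457.13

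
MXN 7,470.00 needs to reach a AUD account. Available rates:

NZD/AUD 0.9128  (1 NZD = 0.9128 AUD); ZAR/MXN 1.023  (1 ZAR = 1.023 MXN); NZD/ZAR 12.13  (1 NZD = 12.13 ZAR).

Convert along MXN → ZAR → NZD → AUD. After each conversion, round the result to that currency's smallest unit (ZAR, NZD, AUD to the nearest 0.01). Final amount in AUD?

AUD 549.49

MXN 7,470.00 ÷ 1.023 = ZAR 7,302.05
ZAR 7,302.05 ÷ 12.13 = NZD 601.98
NZD 601.98 × 0.9128 = AUD 549.49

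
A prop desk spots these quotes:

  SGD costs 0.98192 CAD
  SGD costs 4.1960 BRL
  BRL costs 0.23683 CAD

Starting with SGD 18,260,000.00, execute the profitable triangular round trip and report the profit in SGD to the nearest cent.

Profitable loop is SGD → BRL → CAD → SGD:
SGD 18,260,000.00 × 4.1960 = BRL 76,618,960.00
BRL 76,618,960.00 × 0.23683 = CAD 18,145,668.30
CAD 18,145,668.30 ÷ 0.98192 = SGD 18,479,782.77
Profit = SGD 18,479,782.77 − SGD 18,260,000.00

Profit: SGD 219,782.77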